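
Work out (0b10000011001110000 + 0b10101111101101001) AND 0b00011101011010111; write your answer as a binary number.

0b10000011010001

Add column by column in base 2, right to left:
  0+1 = 1
  0+0 = 0
  0+0 = 0
  0+1 = 1
  1+0 = 1
  1+1 = 0 carry 1
  1+1+1 = 1 carry 1
  0+0+1 = 1
  0+1 = 1
  1+1 = 0 carry 1
  1+1+1 = 1 carry 1
  0+1+1 = 0 carry 1
  0+1+1 = 0 carry 1
  0+0+1 = 1
  0+1 = 1
  0+0 = 0
  1+1 = 0 carry 1
  final carry 1
Sum = 0b100110010111011001; now AND with 0b00011101011010111:
  100110010111011001
& 000011101011010111
= 000010000011010001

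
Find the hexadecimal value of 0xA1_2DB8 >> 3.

3 bits is not a whole number of base-16 digits; in binary: 101000010010110110111000 >> 3 = 101000010010110110111.

0x1425B7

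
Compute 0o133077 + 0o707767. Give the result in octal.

0o1043066

Add column by column in base 8, right to left:
  7+7 = 6 carry 1
  7+6+1 = 6 carry 1
  0+7+1 = 0 carry 1
  3+7+1 = 3 carry 1
  3+0+1 = 4
  1+7 = 0 carry 1
  final carry 1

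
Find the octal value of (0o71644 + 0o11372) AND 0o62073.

Add column by column in base 8, right to left:
  4+2 = 6
  4+7 = 3 carry 1
  6+3+1 = 2 carry 1
  1+1+1 = 3
  7+1 = 0 carry 1
  final carry 1
Sum = 0o103236; now AND with 0o62073:
  1&0=0, 0&6=0, 3&2=2, 2&0=0, 3&7=3, 6&3=2

0o2032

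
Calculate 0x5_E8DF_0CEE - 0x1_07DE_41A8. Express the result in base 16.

Subtract column by column in base 16:
  E-8 → 6
  E-A → 4
  C-1 → B
  0-4 → C (borrow)
  F-E-1 → 0
  D-D → 0
  8-7 → 1
  E-0 → E
  5-1 → 4

0x4E100CB46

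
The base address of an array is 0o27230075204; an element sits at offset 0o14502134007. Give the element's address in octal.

0o43732231213

Add column by column in base 8, right to left:
  4+7 = 3 carry 1
  0+0+1 = 1
  2+0 = 2
  5+4 = 1 carry 1
  7+3+1 = 3 carry 1
  0+1+1 = 2
  0+2 = 2
  3+0 = 3
  2+5 = 7
  7+4 = 3 carry 1
  2+1+1 = 4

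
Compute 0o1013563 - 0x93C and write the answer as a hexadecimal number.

0o1013563 = 0x41773 in hexadecimal.
Subtract column by column in base 16:
  3-C → 7 (borrow)
  7-3-1 → 3
  7-9 → E (borrow)
  1-0-1 → 0
  4-0 → 4

0x40E37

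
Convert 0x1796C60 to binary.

0b1011110010110110001100000

Expand each hex digit to 4 bits: 1=0001 7=0111 9=1001 6=0110 C=1100 6=0110 0=0000.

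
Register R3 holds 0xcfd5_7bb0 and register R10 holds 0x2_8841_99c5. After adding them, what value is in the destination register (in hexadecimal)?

0x358171575

Add column by column in base 16, right to left:
  0+5 = 5
  b+c = 7 carry 1
  b+9+1 = 5 carry 1
  7+9+1 = 1 carry 1
  5+1+1 = 7
  d+4 = 1 carry 1
  f+8+1 = 8 carry 1
  c+8+1 = 5 carry 1
  0+2+1 = 3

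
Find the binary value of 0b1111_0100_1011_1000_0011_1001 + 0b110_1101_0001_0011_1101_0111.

0b1011000011100110000010000

Add column by column in base 2, right to left:
  1+1 = 0 carry 1
  0+1+1 = 0 carry 1
  0+1+1 = 0 carry 1
  1+0+1 = 0 carry 1
  1+1+1 = 1 carry 1
  1+0+1 = 0 carry 1
  0+1+1 = 0 carry 1
  0+1+1 = 0 carry 1
  0+1+1 = 0 carry 1
  0+1+1 = 0 carry 1
  0+0+1 = 1
  1+0 = 1
  1+1 = 0 carry 1
  1+0+1 = 0 carry 1
  0+0+1 = 1
  1+0 = 1
  0+1 = 1
  0+0 = 0
  1+1 = 0 carry 1
  0+1+1 = 0 carry 1
  1+0+1 = 0 carry 1
  1+1+1 = 1 carry 1
  1+1+1 = 1 carry 1
  1+0+1 = 0 carry 1
  final carry 1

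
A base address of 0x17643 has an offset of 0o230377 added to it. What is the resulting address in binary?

0b101010011101000010

0x17643 = 0b10111011001000011 in binary.
0o230377 = 0b10011000011111111 in binary.
Add column by column in base 2, right to left:
  1+1 = 0 carry 1
  1+1+1 = 1 carry 1
  0+1+1 = 0 carry 1
  0+1+1 = 0 carry 1
  0+1+1 = 0 carry 1
  0+1+1 = 0 carry 1
  1+1+1 = 1 carry 1
  0+1+1 = 0 carry 1
  0+0+1 = 1
  1+0 = 1
  1+0 = 1
  0+0 = 0
  1+1 = 0 carry 1
  1+1+1 = 1 carry 1
  1+0+1 = 0 carry 1
  0+0+1 = 1
  1+1 = 0 carry 1
  final carry 1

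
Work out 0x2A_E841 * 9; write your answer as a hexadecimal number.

0x1822A49

Multiply each base-16 digit by 9, carrying:
  1×9 = 9 → write 9
  4×9 = 36 → write 4 carry 2
  8×9+2 = 74 → write A carry 4
  E×9+4 = 130 → write 2 carry 8
  A×9+8 = 98 → write 2 carry 6
  2×9+6 = 24 → write 8 carry 1
  remaining carry: 1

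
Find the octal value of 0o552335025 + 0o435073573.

Add column by column in base 8, right to left:
  5+3 = 0 carry 1
  2+7+1 = 2 carry 1
  0+5+1 = 6
  5+3 = 0 carry 1
  3+7+1 = 3 carry 1
  3+0+1 = 4
  2+5 = 7
  5+3 = 0 carry 1
  5+4+1 = 2 carry 1
  final carry 1

0o1207430620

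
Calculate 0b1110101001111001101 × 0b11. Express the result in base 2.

0b101011111101101100111

Multiply each base-2 digit by 3, carrying:
  1×3 = 3 → write 1 carry 1
  0×3+1 = 1 → write 1
  1×3 = 3 → write 1 carry 1
  1×3+1 = 4 → write 0 carry 2
  0×3+2 = 2 → write 0 carry 1
  0×3+1 = 1 → write 1
  1×3 = 3 → write 1 carry 1
  1×3+1 = 4 → write 0 carry 2
  1×3+2 = 5 → write 1 carry 2
  1×3+2 = 5 → write 1 carry 2
  0×3+2 = 2 → write 0 carry 1
  0×3+1 = 1 → write 1
  1×3 = 3 → write 1 carry 1
  0×3+1 = 1 → write 1
  1×3 = 3 → write 1 carry 1
  0×3+1 = 1 → write 1
  1×3 = 3 → write 1 carry 1
  1×3+1 = 4 → write 0 carry 2
  1×3+2 = 5 → write 1 carry 2
  remaining carry: 10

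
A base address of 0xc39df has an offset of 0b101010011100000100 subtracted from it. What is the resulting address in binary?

0b10011001001011011011

0xc39df = 0b11000011100111011111 in binary.
Subtract column by column in base 2:
  1-0 → 1
  1-0 → 1
  1-1 → 0
  1-0 → 1
  1-0 → 1
  0-0 → 0
  1-0 → 1
  1-0 → 1
  1-1 → 0
  0-1 → 1 (borrow)
  0-1-1 → 0 (borrow)
  1-0-1 → 0
  1-0 → 1
  1-1 → 0
  0-0 → 0
  0-1 → 1 (borrow)
  0-0-1 → 1 (borrow)
  0-1-1 → 0 (borrow)
  1-0-1 → 0
  1-0 → 1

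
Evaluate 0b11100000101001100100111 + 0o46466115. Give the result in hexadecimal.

0x10ABF74

0b11100000101001100100111 = 0x705327 in hexadecimal.
0o46466115 = 0x9A6C4D in hexadecimal.
Add column by column in base 16, right to left:
  7+D = 4 carry 1
  2+4+1 = 7
  3+C = F
  5+6 = B
  0+A = A
  7+9 = 0 carry 1
  final carry 1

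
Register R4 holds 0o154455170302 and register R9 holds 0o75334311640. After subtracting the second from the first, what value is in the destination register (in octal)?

Subtract column by column in base 8:
  2-0 → 2
  0-4 → 4 (borrow)
  3-6-1 → 4 (borrow)
  0-1-1 → 6 (borrow)
  7-1-1 → 5
  1-3 → 6 (borrow)
  5-4-1 → 0
  5-3 → 2
  4-3 → 1
  4-5 → 7 (borrow)
  5-7-1 → 5 (borrow)
  1-0-1 → 0

0o57120656442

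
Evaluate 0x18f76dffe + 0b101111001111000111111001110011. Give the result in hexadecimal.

0b101111001111000111111001110011 = 0x2f3c7e73 in hexadecimal.
Add column by column in base 16, right to left:
  e+3 = 1 carry 1
  f+7+1 = 7 carry 1
  f+e+1 = e carry 1
  d+7+1 = 5 carry 1
  6+c+1 = 3 carry 1
  7+3+1 = b
  f+f = e carry 1
  8+2+1 = b
  1+0 = 1

0x1beb35e71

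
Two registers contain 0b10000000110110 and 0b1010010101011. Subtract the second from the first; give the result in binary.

0b101110001011

Subtract column by column in base 2:
  0-1 → 1 (borrow)
  1-1-1 → 1 (borrow)
  1-0-1 → 0
  0-1 → 1 (borrow)
  1-0-1 → 0
  1-1 → 0
  0-0 → 0
  0-1 → 1 (borrow)
  0-0-1 → 1 (borrow)
  0-0-1 → 1 (borrow)
  0-1-1 → 0 (borrow)
  0-0-1 → 1 (borrow)
  0-1-1 → 0 (borrow)
  1-0-1 → 0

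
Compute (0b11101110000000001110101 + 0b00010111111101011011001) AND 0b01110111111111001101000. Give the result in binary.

Add column by column in base 2, right to left:
  1+1 = 0 carry 1
  0+0+1 = 1
  1+0 = 1
  0+1 = 1
  1+1 = 0 carry 1
  1+0+1 = 0 carry 1
  1+1+1 = 1 carry 1
  0+1+1 = 0 carry 1
  0+0+1 = 1
  0+1 = 1
  0+0 = 0
  0+1 = 1
  0+1 = 1
  0+1 = 1
  0+1 = 1
  0+1 = 1
  1+1 = 0 carry 1
  1+1+1 = 1 carry 1
  1+0+1 = 0 carry 1
  0+1+1 = 0 carry 1
  1+0+1 = 0 carry 1
  1+0+1 = 0 carry 1
  1+0+1 = 0 carry 1
  final carry 1
Sum = 0b100000101111101101001110; now AND with 0b01110111111111001101000:
  100000101111101101001110
& 001110111111111001101000
= 000000101111101001001000

0b101111101001001000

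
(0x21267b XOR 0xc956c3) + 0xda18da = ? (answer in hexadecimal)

0x1c28992

First 0x21267b XOR 0xc956c3 = 0xe870b8.
Add column by column in base 16, right to left:
  8+a = 2 carry 1
  b+d+1 = 9 carry 1
  0+8+1 = 9
  7+1 = 8
  8+a = 2 carry 1
  e+d+1 = c carry 1
  final carry 1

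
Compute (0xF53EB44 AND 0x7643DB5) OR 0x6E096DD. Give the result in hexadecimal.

0x7E0BFDD

0xF53EB44 AND 0x7643DB5 = 0x7402904.
Then OR with 0x6E096DD.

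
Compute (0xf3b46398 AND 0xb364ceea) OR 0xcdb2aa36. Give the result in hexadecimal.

0xf3b46398 AND 0xb364ceea = 0xb3244288.
Then OR with 0xcdb2aa36.

0xffb6eabe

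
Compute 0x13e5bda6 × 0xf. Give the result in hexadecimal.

Multiply each base-16 digit by 15, carrying:
  6×15 = 90 → write a carry 5
  a×15+5 = 155 → write b carry 9
  d×15+9 = 204 → write c carry 12
  b×15+12 = 177 → write 1 carry 11
  5×15+11 = 86 → write 6 carry 5
  e×15+5 = 215 → write 7 carry 13
  3×15+13 = 58 → write a carry 3
  1×15+3 = 18 → write 2 carry 1
  remaining carry: 1

0x12a761cba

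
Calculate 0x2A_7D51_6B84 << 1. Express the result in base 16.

1 bits is not a whole number of base-16 digits; in binary: 10101001111101010100010110101110000100 << 1 = 101010011111010101000101101011100001000.

0x54FAA2D708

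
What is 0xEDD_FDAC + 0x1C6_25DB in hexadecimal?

0x10A42387

Add column by column in base 16, right to left:
  C+B = 7 carry 1
  A+D+1 = 8 carry 1
  D+5+1 = 3 carry 1
  F+2+1 = 2 carry 1
  D+6+1 = 4 carry 1
  D+C+1 = A carry 1
  E+1+1 = 0 carry 1
  final carry 1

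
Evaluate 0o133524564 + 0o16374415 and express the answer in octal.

Add column by column in base 8, right to left:
  4+5 = 1 carry 1
  6+1+1 = 0 carry 1
  5+4+1 = 2 carry 1
  4+4+1 = 1 carry 1
  2+7+1 = 2 carry 1
  5+3+1 = 1 carry 1
  3+6+1 = 2 carry 1
  3+1+1 = 5
  1+0 = 1

0o152121201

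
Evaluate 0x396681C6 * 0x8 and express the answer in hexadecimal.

0x1CB340E30

Multiply each base-16 digit by 8, carrying:
  6×8 = 48 → write 0 carry 3
  C×8+3 = 99 → write 3 carry 6
  1×8+6 = 14 → write E
  8×8 = 64 → write 0 carry 4
  6×8+4 = 52 → write 4 carry 3
  6×8+3 = 51 → write 3 carry 3
  9×8+3 = 75 → write B carry 4
  3×8+4 = 28 → write C carry 1
  remaining carry: 1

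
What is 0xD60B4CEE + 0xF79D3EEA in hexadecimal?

Add column by column in base 16, right to left:
  E+A = 8 carry 1
  E+E+1 = D carry 1
  C+E+1 = B carry 1
  4+3+1 = 8
  B+D = 8 carry 1
  0+9+1 = A
  6+7 = D
  D+F = C carry 1
  final carry 1

0x1CDA88BD8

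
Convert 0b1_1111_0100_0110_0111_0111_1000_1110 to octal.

0o3721473616

Group the bits in threes: 011 111 010 001 100 111 011 110 001 110 → 3721473616.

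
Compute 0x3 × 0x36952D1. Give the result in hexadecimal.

0xA3BF873

Multiply each base-16 digit by 3, carrying:
  1×3 = 3 → write 3
  D×3 = 39 → write 7 carry 2
  2×3+2 = 8 → write 8
  5×3 = 15 → write F
  9×3 = 27 → write B carry 1
  6×3+1 = 19 → write 3 carry 1
  3×3+1 = 10 → write A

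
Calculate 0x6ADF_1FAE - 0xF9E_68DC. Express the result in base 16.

0x5B40B6D2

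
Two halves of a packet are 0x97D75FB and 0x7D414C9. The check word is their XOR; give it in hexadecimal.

XOR each hex digit independently (no carries):
  9^7=E, 7^D=A, D^4=9, 7^1=6, 5^4=1, F^C=3, B^9=2

0xEA96132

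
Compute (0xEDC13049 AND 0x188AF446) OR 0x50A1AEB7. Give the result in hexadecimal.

0xEDC13049 AND 0x188AF446 = 0x08803040.
Then OR with 0x50A1AEB7.

0x58A1BEF7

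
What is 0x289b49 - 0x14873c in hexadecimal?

Subtract column by column in base 16:
  9-c → d (borrow)
  4-3-1 → 0
  b-7 → 4
  9-8 → 1
  8-4 → 4
  2-1 → 1

0x14140d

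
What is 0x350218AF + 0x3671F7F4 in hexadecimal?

Add column by column in base 16, right to left:
  F+4 = 3 carry 1
  A+F+1 = A carry 1
  8+7+1 = 0 carry 1
  1+F+1 = 1 carry 1
  2+1+1 = 4
  0+7 = 7
  5+6 = B
  3+3 = 6

0x6B7410A3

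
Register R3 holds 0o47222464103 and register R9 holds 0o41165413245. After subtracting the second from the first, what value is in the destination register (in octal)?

Subtract column by column in base 8:
  3-5 → 6 (borrow)
  0-4-1 → 3 (borrow)
  1-2-1 → 6 (borrow)
  4-3-1 → 0
  6-1 → 5
  4-4 → 0
  2-5 → 5 (borrow)
  2-6-1 → 3 (borrow)
  2-1-1 → 0
  7-1 → 6
  4-4 → 0

0o6035050636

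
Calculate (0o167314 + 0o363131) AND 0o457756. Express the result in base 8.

0o452444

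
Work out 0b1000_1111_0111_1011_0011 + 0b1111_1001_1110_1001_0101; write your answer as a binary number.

0b110001001011001001000

Add column by column in base 2, right to left:
  1+1 = 0 carry 1
  1+0+1 = 0 carry 1
  0+1+1 = 0 carry 1
  0+0+1 = 1
  1+1 = 0 carry 1
  1+0+1 = 0 carry 1
  0+0+1 = 1
  1+1 = 0 carry 1
  1+0+1 = 0 carry 1
  1+1+1 = 1 carry 1
  1+1+1 = 1 carry 1
  0+1+1 = 0 carry 1
  1+1+1 = 1 carry 1
  1+0+1 = 0 carry 1
  1+0+1 = 0 carry 1
  1+1+1 = 1 carry 1
  0+1+1 = 0 carry 1
  0+1+1 = 0 carry 1
  0+1+1 = 0 carry 1
  1+1+1 = 1 carry 1
  final carry 1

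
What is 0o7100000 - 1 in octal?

0o7077777

The trailing 5 digits are 0, so subtracting 1 borrows through: they become 7 and the next digit up decrements.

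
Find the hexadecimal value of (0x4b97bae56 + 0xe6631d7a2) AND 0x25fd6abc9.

Add column by column in base 16, right to left:
  6+2 = 8
  5+a = f
  e+7 = 5 carry 1
  a+d+1 = 8 carry 1
  b+1+1 = d
  7+3 = a
  9+6 = f
  b+6 = 1 carry 1
  4+e+1 = 3 carry 1
  final carry 1
Sum = 0x131fad85f8; now AND with 0x25fd6abc9:
  1&0=0, 3&2=2, 1&5=1, f&f=f, a&d=8, d&6=4, 8&a=8, 5&b=1, f&c=c, 8&9=8

0x21f8481c8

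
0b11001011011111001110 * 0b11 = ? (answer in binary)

Multiply each base-2 digit by 3, carrying:
  0×3 = 0 → write 0
  1×3 = 3 → write 1 carry 1
  1×3+1 = 4 → write 0 carry 2
  1×3+2 = 5 → write 1 carry 2
  0×3+2 = 2 → write 0 carry 1
  0×3+1 = 1 → write 1
  1×3 = 3 → write 1 carry 1
  1×3+1 = 4 → write 0 carry 2
  1×3+2 = 5 → write 1 carry 2
  1×3+2 = 5 → write 1 carry 2
  1×3+2 = 5 → write 1 carry 2
  0×3+2 = 2 → write 0 carry 1
  1×3+1 = 4 → write 0 carry 2
  1×3+2 = 5 → write 1 carry 2
  0×3+2 = 2 → write 0 carry 1
  1×3+1 = 4 → write 0 carry 2
  0×3+2 = 2 → write 0 carry 1
  0×3+1 = 1 → write 1
  1×3 = 3 → write 1 carry 1
  1×3+1 = 4 → write 0 carry 2
  remaining carry: 10

0b1001100010011101101010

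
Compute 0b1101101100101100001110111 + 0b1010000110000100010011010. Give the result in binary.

0b10111110010110000100010001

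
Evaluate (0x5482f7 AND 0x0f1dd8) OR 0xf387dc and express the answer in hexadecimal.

0x5482f7 AND 0x0f1dd8 = 0x0400d0.
Then OR with 0xf387dc.

0xf787dc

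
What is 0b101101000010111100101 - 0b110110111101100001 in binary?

0b100110001011010000100

Subtract column by column in base 2:
  1-1 → 0
  0-0 → 0
  1-0 → 1
  0-0 → 0
  0-0 → 0
  1-1 → 0
  1-1 → 0
  1-0 → 1
  1-1 → 0
  0-1 → 1 (borrow)
  1-1-1 → 1 (borrow)
  0-1-1 → 0 (borrow)
  0-0-1 → 1 (borrow)
  0-1-1 → 0 (borrow)
  0-1-1 → 0 (borrow)
  1-0-1 → 0
  0-1 → 1 (borrow)
  1-1-1 → 1 (borrow)
  1-0-1 → 0
  0-0 → 0
  1-0 → 1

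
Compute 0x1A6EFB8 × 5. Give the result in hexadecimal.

0x842AE98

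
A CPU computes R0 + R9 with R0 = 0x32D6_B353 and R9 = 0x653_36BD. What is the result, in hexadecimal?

0x3929EA10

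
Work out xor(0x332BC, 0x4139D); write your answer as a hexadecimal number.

XOR each hex digit independently (no carries):
  3^4=7, 3^1=2, 2^3=1, B^9=2, C^D=1

0x72121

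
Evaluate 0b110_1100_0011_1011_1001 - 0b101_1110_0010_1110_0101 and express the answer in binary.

0b1110000011010100

Subtract column by column in base 2:
  1-1 → 0
  0-0 → 0
  0-1 → 1 (borrow)
  1-0-1 → 0
  1-0 → 1
  1-1 → 0
  0-1 → 1 (borrow)
  1-1-1 → 1 (borrow)
  1-0-1 → 0
  1-1 → 0
  0-0 → 0
  0-0 → 0
  0-0 → 0
  0-1 → 1 (borrow)
  1-1-1 → 1 (borrow)
  1-1-1 → 1 (borrow)
  0-1-1 → 0 (borrow)
  1-0-1 → 0
  1-1 → 0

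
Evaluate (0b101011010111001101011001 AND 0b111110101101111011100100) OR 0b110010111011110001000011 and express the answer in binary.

0b111010111111111001000011

0b101011010111001101011001 AND 0b111110101101111011100100 = 0b101010000101001001000000.
Then OR with 0b110010111011110001000011.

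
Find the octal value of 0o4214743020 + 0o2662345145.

Add column by column in base 8, right to left:
  0+5 = 5
  2+4 = 6
  0+1 = 1
  3+5 = 0 carry 1
  4+4+1 = 1 carry 1
  7+3+1 = 3 carry 1
  4+2+1 = 7
  1+6 = 7
  2+6 = 0 carry 1
  4+2+1 = 7

0o7077310165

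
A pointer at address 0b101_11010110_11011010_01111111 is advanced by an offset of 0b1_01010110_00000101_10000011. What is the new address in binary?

Add column by column in base 2, right to left:
  1+1 = 0 carry 1
  1+1+1 = 1 carry 1
  1+0+1 = 0 carry 1
  1+0+1 = 0 carry 1
  1+0+1 = 0 carry 1
  1+0+1 = 0 carry 1
  1+0+1 = 0 carry 1
  0+1+1 = 0 carry 1
  0+1+1 = 0 carry 1
  1+0+1 = 0 carry 1
  0+1+1 = 0 carry 1
  1+0+1 = 0 carry 1
  1+0+1 = 0 carry 1
  0+0+1 = 1
  1+0 = 1
  1+0 = 1
  0+0 = 0
  1+1 = 0 carry 1
  1+1+1 = 1 carry 1
  0+0+1 = 1
  1+1 = 0 carry 1
  0+0+1 = 1
  1+1 = 0 carry 1
  1+0+1 = 0 carry 1
  1+1+1 = 1 carry 1
  0+0+1 = 1
  1+0 = 1

0b111001011001110000000000010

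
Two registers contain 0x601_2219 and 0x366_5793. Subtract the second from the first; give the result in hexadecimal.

0x29ACA86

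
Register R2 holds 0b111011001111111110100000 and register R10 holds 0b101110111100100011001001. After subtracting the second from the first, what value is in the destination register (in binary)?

0b1100010011011011010111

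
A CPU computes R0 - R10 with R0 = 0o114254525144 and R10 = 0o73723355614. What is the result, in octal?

Subtract column by column in base 8:
  4-4 → 0
  4-1 → 3
  1-6 → 3 (borrow)
  5-5-1 → 7 (borrow)
  2-5-1 → 4 (borrow)
  5-3-1 → 1
  4-3 → 1
  5-2 → 3
  2-7 → 3 (borrow)
  4-3-1 → 0
  1-7 → 2 (borrow)
  1-0-1 → 0

0o20331147330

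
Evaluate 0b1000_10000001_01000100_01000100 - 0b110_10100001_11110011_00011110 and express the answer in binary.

0b1110111110101000100100110

Subtract column by column in base 2:
  0-0 → 0
  0-1 → 1 (borrow)
  1-1-1 → 1 (borrow)
  0-1-1 → 0 (borrow)
  0-1-1 → 0 (borrow)
  0-0-1 → 1 (borrow)
  1-0-1 → 0
  0-0 → 0
  0-1 → 1 (borrow)
  0-1-1 → 0 (borrow)
  1-0-1 → 0
  0-0 → 0
  0-1 → 1 (borrow)
  0-1-1 → 0 (borrow)
  1-1-1 → 1 (borrow)
  0-1-1 → 0 (borrow)
  1-1-1 → 1 (borrow)
  0-0-1 → 1 (borrow)
  0-0-1 → 1 (borrow)
  0-0-1 → 1 (borrow)
  0-0-1 → 1 (borrow)
  0-1-1 → 0 (borrow)
  0-0-1 → 1 (borrow)
  1-1-1 → 1 (borrow)
  0-0-1 → 1 (borrow)
  0-1-1 → 0 (borrow)
  0-1-1 → 0 (borrow)
  1-0-1 → 0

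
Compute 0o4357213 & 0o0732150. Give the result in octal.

0o0312010

AND each oct digit independently (no carries):
  4&0=0, 3&7=3, 5&3=1, 7&2=2, 2&1=0, 1&5=1, 3&0=0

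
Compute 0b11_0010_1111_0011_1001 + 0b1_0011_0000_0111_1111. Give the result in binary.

Add column by column in base 2, right to left:
  1+1 = 0 carry 1
  0+1+1 = 0 carry 1
  0+1+1 = 0 carry 1
  1+1+1 = 1 carry 1
  1+1+1 = 1 carry 1
  1+1+1 = 1 carry 1
  0+1+1 = 0 carry 1
  0+0+1 = 1
  1+0 = 1
  1+0 = 1
  1+0 = 1
  1+0 = 1
  0+1 = 1
  1+1 = 0 carry 1
  0+0+1 = 1
  0+0 = 0
  1+1 = 0 carry 1
  1+0+1 = 0 carry 1
  final carry 1

0b1000101111110111000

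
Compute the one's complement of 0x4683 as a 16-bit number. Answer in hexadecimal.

Each hex digit d becomes F−d:
  4→B, 6→9, 8→7, 3→C

0xB97C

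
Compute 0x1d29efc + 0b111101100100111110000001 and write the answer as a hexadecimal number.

0x2c8ee7d

0b111101100100111110000001 = 0xf64f81 in hexadecimal.
Add column by column in base 16, right to left:
  c+1 = d
  f+8 = 7 carry 1
  e+f+1 = e carry 1
  9+4+1 = e
  2+6 = 8
  d+f = c carry 1
  1+0+1 = 2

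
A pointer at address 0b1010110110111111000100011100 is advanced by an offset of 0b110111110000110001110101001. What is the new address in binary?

0b10001110101000101010011000101

Add column by column in base 2, right to left:
  0+1 = 1
  0+0 = 0
  1+0 = 1
  1+1 = 0 carry 1
  1+0+1 = 0 carry 1
  0+1+1 = 0 carry 1
  0+0+1 = 1
  0+1 = 1
  1+1 = 0 carry 1
  0+1+1 = 0 carry 1
  0+0+1 = 1
  0+0 = 0
  1+0 = 1
  1+1 = 0 carry 1
  1+1+1 = 1 carry 1
  1+0+1 = 0 carry 1
  1+0+1 = 0 carry 1
  1+0+1 = 0 carry 1
  0+0+1 = 1
  1+1 = 0 carry 1
  1+1+1 = 1 carry 1
  0+1+1 = 0 carry 1
  1+1+1 = 1 carry 1
  1+1+1 = 1 carry 1
  0+0+1 = 1
  1+1 = 0 carry 1
  0+1+1 = 0 carry 1
  1+0+1 = 0 carry 1
  final carry 1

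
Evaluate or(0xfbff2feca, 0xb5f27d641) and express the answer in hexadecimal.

OR each hex digit independently (no carries):
  f|b=f, b|5=f, f|f=f, f|2=f, 2|7=7, f|d=f, e|6=e, c|4=c, a|1=b

0xffff7fecb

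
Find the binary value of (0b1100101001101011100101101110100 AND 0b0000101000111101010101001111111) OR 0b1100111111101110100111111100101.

0b1100111111101111100111111110101

0b1100101001101011100101101110100 AND 0b0000101000111101010101001111111 = 0b0000101000101001000101001110100.
Then OR with 0b1100111111101110100111111100101.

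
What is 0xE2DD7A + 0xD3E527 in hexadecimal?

Add column by column in base 16, right to left:
  A+7 = 1 carry 1
  7+2+1 = A
  D+5 = 2 carry 1
  D+E+1 = C carry 1
  2+3+1 = 6
  E+D = B carry 1
  final carry 1

0x1B6C2A1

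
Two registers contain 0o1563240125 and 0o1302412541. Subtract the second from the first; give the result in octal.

0o260625364

Subtract column by column in base 8:
  5-1 → 4
  2-4 → 6 (borrow)
  1-5-1 → 3 (borrow)
  0-2-1 → 5 (borrow)
  4-1-1 → 2
  2-4 → 6 (borrow)
  3-2-1 → 0
  6-0 → 6
  5-3 → 2
  1-1 → 0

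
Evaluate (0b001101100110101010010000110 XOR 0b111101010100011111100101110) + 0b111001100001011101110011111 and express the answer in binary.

0b1101010010100010011101000111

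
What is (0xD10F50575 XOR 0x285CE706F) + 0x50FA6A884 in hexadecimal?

0x14A4E21D9E

First 0xD10F50575 XOR 0x285CE706F = 0xF953B751A.
Add column by column in base 16, right to left:
  A+4 = E
  1+8 = 9
  5+8 = D
  7+A = 1 carry 1
  B+6+1 = 2 carry 1
  3+A+1 = E
  5+F = 4 carry 1
  9+0+1 = A
  F+5 = 4 carry 1
  final carry 1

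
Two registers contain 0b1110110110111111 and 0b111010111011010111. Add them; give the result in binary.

Add column by column in base 2, right to left:
  1+1 = 0 carry 1
  1+1+1 = 1 carry 1
  1+1+1 = 1 carry 1
  1+0+1 = 0 carry 1
  1+1+1 = 1 carry 1
  1+0+1 = 0 carry 1
  0+1+1 = 0 carry 1
  1+1+1 = 1 carry 1
  1+0+1 = 0 carry 1
  0+1+1 = 0 carry 1
  1+1+1 = 1 carry 1
  1+1+1 = 1 carry 1
  0+0+1 = 1
  1+1 = 0 carry 1
  1+0+1 = 0 carry 1
  1+1+1 = 1 carry 1
  0+1+1 = 0 carry 1
  0+1+1 = 0 carry 1
  final carry 1

0b1001001110010010110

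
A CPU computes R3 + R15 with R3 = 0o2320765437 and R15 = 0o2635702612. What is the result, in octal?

Add column by column in base 8, right to left:
  7+2 = 1 carry 1
  3+1+1 = 5
  4+6 = 2 carry 1
  5+2+1 = 0 carry 1
  6+0+1 = 7
  7+7 = 6 carry 1
  0+5+1 = 6
  2+3 = 5
  3+6 = 1 carry 1
  2+2+1 = 5

0o5156670251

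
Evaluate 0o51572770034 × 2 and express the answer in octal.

Multiply each base-8 digit by 2, carrying:
  4×2 = 8 → write 0 carry 1
  3×2+1 = 7 → write 7
  0×2 = 0 → write 0
  0×2 = 0 → write 0
  7×2 = 14 → write 6 carry 1
  7×2+1 = 15 → write 7 carry 1
  2×2+1 = 5 → write 5
  7×2 = 14 → write 6 carry 1
  5×2+1 = 11 → write 3 carry 1
  1×2+1 = 3 → write 3
  5×2 = 10 → write 2 carry 1
  remaining carry: 1

0o123365760070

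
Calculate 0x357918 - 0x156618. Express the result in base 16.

Subtract column by column in base 16:
  8-8 → 0
  1-1 → 0
  9-6 → 3
  7-6 → 1
  5-5 → 0
  3-1 → 2

0x201300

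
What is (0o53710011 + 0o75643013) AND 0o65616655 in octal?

0o41412004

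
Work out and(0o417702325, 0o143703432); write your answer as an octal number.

0o003702020

AND each oct digit independently (no carries):
  4&1=0, 1&4=0, 7&3=3, 7&7=7, 0&0=0, 2&3=2, 3&4=0, 2&3=2, 5&2=0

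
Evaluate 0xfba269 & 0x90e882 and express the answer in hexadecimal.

0x90a000

AND each hex digit independently (no carries):
  f&9=9, b&0=0, a&e=a, 2&8=0, 6&8=0, 9&2=0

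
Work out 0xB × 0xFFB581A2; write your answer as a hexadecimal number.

0xAFCCC91F6

Multiply each base-16 digit by 11, carrying:
  2×11 = 22 → write 6 carry 1
  A×11+1 = 111 → write F carry 6
  1×11+6 = 17 → write 1 carry 1
  8×11+1 = 89 → write 9 carry 5
  5×11+5 = 60 → write C carry 3
  B×11+3 = 124 → write C carry 7
  F×11+7 = 172 → write C carry 10
  F×11+10 = 175 → write F carry 10
  remaining carry: A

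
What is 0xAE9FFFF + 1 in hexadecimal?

The trailing 4 digits are F (max in base 16), so adding 1 cascades: they roll to 0 and the next digit up increments.

0xAEA0000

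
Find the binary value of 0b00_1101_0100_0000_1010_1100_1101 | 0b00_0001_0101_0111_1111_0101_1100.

0b00110101010111111111011101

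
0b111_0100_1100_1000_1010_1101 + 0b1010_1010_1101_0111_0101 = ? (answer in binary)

0b11111110111011000100010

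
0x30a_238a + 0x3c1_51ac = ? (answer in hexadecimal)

0x6cb7536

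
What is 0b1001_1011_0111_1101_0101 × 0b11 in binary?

Multiply each base-2 digit by 3, carrying:
  1×3 = 3 → write 1 carry 1
  0×3+1 = 1 → write 1
  1×3 = 3 → write 1 carry 1
  0×3+1 = 1 → write 1
  1×3 = 3 → write 1 carry 1
  0×3+1 = 1 → write 1
  1×3 = 3 → write 1 carry 1
  1×3+1 = 4 → write 0 carry 2
  1×3+2 = 5 → write 1 carry 2
  1×3+2 = 5 → write 1 carry 2
  1×3+2 = 5 → write 1 carry 2
  0×3+2 = 2 → write 0 carry 1
  1×3+1 = 4 → write 0 carry 2
  1×3+2 = 5 → write 1 carry 2
  0×3+2 = 2 → write 0 carry 1
  1×3+1 = 4 → write 0 carry 2
  1×3+2 = 5 → write 1 carry 2
  0×3+2 = 2 → write 0 carry 1
  0×3+1 = 1 → write 1
  1×3 = 3 → write 1 carry 1
  remaining carry: 1

0b111010010011101111111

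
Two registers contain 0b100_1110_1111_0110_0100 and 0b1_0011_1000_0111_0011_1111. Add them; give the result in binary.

Add column by column in base 2, right to left:
  0+1 = 1
  0+1 = 1
  1+1 = 0 carry 1
  0+1+1 = 0 carry 1
  0+1+1 = 0 carry 1
  1+1+1 = 1 carry 1
  1+0+1 = 0 carry 1
  0+0+1 = 1
  1+1 = 0 carry 1
  1+1+1 = 1 carry 1
  1+1+1 = 1 carry 1
  1+0+1 = 0 carry 1
  0+0+1 = 1
  1+0 = 1
  1+0 = 1
  1+1 = 0 carry 1
  0+1+1 = 0 carry 1
  0+1+1 = 0 carry 1
  1+0+1 = 0 carry 1
  0+0+1 = 1
  0+1 = 1

0b110000111011010100011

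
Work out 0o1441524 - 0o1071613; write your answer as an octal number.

Subtract column by column in base 8:
  4-3 → 1
  2-1 → 1
  5-6 → 7 (borrow)
  1-1-1 → 7 (borrow)
  4-7-1 → 4 (borrow)
  4-0-1 → 3
  1-1 → 0

0o347711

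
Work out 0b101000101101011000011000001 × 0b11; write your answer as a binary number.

0b1111010001000001001001000011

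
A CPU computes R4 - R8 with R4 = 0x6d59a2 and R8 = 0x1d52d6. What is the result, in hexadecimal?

0x5006cc

Subtract column by column in base 16:
  2-6 → c (borrow)
  a-d-1 → c (borrow)
  9-2-1 → 6
  5-5 → 0
  d-d → 0
  6-1 → 5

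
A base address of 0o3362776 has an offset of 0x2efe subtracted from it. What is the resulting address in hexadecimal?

0xdb700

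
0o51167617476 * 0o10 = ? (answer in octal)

Multiply each base-8 digit by 8, carrying:
  6×8 = 48 → write 0 carry 6
  7×8+6 = 62 → write 6 carry 7
  4×8+7 = 39 → write 7 carry 4
  7×8+4 = 60 → write 4 carry 7
  1×8+7 = 15 → write 7 carry 1
  6×8+1 = 49 → write 1 carry 6
  7×8+6 = 62 → write 6 carry 7
  6×8+7 = 55 → write 7 carry 6
  1×8+6 = 14 → write 6 carry 1
  1×8+1 = 9 → write 1 carry 1
  5×8+1 = 41 → write 1 carry 5
  remaining carry: 5

0o511676174760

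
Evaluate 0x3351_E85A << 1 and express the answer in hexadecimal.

0x66A3D0B4

1 bits is not a whole number of base-16 digits; in binary: 110011010100011110100001011010 << 1 = 1100110101000111101000010110100.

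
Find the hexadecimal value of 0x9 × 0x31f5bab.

0x1c1a3903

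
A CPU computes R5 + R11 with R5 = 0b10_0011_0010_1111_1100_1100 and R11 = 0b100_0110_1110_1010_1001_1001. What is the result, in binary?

0b11010100001101001100101

Add column by column in base 2, right to left:
  0+1 = 1
  0+0 = 0
  1+0 = 1
  1+1 = 0 carry 1
  0+1+1 = 0 carry 1
  0+0+1 = 1
  1+0 = 1
  1+1 = 0 carry 1
  1+0+1 = 0 carry 1
  1+1+1 = 1 carry 1
  1+0+1 = 0 carry 1
  1+1+1 = 1 carry 1
  0+0+1 = 1
  1+1 = 0 carry 1
  0+1+1 = 0 carry 1
  0+1+1 = 0 carry 1
  1+0+1 = 0 carry 1
  1+1+1 = 1 carry 1
  0+1+1 = 0 carry 1
  0+0+1 = 1
  0+0 = 0
  1+0 = 1
  0+1 = 1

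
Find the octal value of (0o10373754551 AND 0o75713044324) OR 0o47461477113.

0o57773477113

0o10373754551 AND 0o75713044324 = 0o10313044100.
Then OR with 0o47461477113.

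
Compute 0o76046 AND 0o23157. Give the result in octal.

0o22046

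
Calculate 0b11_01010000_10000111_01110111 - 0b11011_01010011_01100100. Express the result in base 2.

0b11001101010011010000010011

Subtract column by column in base 2:
  1-0 → 1
  1-0 → 1
  1-1 → 0
  0-0 → 0
  1-0 → 1
  1-1 → 0
  1-1 → 0
  0-0 → 0
  1-1 → 0
  1-1 → 0
  1-0 → 1
  0-0 → 0
  0-1 → 1 (borrow)
  0-0-1 → 1 (borrow)
  0-1-1 → 0 (borrow)
  1-0-1 → 0
  0-1 → 1 (borrow)
  0-1-1 → 0 (borrow)
  0-0-1 → 1 (borrow)
  0-1-1 → 0 (borrow)
  1-1-1 → 1 (borrow)
  0-0-1 → 1 (borrow)
  1-0-1 → 0
  0-0 → 0
  1-0 → 1
  1-0 → 1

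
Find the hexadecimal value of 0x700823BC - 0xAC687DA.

0x65419BE2

Subtract column by column in base 16:
  C-A → 2
  B-D → E (borrow)
  3-7-1 → B (borrow)
  2-8-1 → 9 (borrow)
  8-6-1 → 1
  0-C → 4 (borrow)
  0-A-1 → 5 (borrow)
  7-0-1 → 6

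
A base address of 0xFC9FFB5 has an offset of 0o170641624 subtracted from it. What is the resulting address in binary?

0xFC9FFB5 = 0b1111110010011111111110110101 in binary.
0o170641624 = 0b1111000110100001110010100 in binary.
Subtract column by column in base 2:
  1-0 → 1
  0-0 → 0
  1-1 → 0
  0-0 → 0
  1-1 → 0
  1-0 → 1
  0-0 → 0
  1-1 → 0
  1-1 → 0
  1-1 → 0
  1-0 → 1
  1-0 → 1
  1-0 → 1
  1-0 → 1
  1-1 → 0
  1-0 → 1
  1-1 → 0
  0-1 → 1 (borrow)
  0-0-1 → 1 (borrow)
  1-0-1 → 0
  0-0 → 0
  0-1 → 1 (borrow)
  1-1-1 → 1 (borrow)
  1-1-1 → 1 (borrow)
  1-1-1 → 1 (borrow)
  1-0-1 → 0
  1-0 → 1
  1-0 → 1

0b1101111001101011110000100001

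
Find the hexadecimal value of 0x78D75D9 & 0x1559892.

0x1051090

AND each hex digit independently (no carries):
  7&1=1, 8&5=0, D&5=5, 7&9=1, 5&8=0, D&9=9, 9&2=0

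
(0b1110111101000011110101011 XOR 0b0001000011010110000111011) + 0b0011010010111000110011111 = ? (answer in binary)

First 0b1110111101000011110101011 XOR 0b0001000011010110000111011 = 0b1111111110010101110010000.
Add column by column in base 2, right to left:
  0+1 = 1
  0+1 = 1
  0+1 = 1
  0+1 = 1
  1+1 = 0 carry 1
  0+0+1 = 1
  0+0 = 0
  1+1 = 0 carry 1
  1+1+1 = 1 carry 1
  1+0+1 = 0 carry 1
  0+0+1 = 1
  1+0 = 1
  0+1 = 1
  1+1 = 0 carry 1
  0+1+1 = 0 carry 1
  0+0+1 = 1
  1+1 = 0 carry 1
  1+0+1 = 0 carry 1
  1+0+1 = 0 carry 1
  1+1+1 = 1 carry 1
  1+0+1 = 0 carry 1
  1+1+1 = 1 carry 1
  1+1+1 = 1 carry 1
  1+0+1 = 0 carry 1
  1+0+1 = 0 carry 1
  final carry 1

0b10011010001001110100101111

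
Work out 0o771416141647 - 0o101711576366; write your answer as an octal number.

0o667504343261

Subtract column by column in base 8:
  7-6 → 1
  4-6 → 6 (borrow)
  6-3-1 → 2
  1-6 → 3 (borrow)
  4-7-1 → 4 (borrow)
  1-5-1 → 3 (borrow)
  6-1-1 → 4
  1-1 → 0
  4-7 → 5 (borrow)
  1-1-1 → 7 (borrow)
  7-0-1 → 6
  7-1 → 6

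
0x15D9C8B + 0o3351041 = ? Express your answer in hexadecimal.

0o3351041 = 0xDD221 in hexadecimal.
Add column by column in base 16, right to left:
  B+1 = C
  8+2 = A
  C+2 = E
  9+D = 6 carry 1
  D+D+1 = B carry 1
  5+0+1 = 6
  1+0 = 1

0x16B6EAC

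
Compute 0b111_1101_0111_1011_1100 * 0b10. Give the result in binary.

0b11111010111101111000

Multiply each base-2 digit by 2, carrying:
  0×2 = 0 → write 0
  0×2 = 0 → write 0
  1×2 = 2 → write 0 carry 1
  1×2+1 = 3 → write 1 carry 1
  1×2+1 = 3 → write 1 carry 1
  1×2+1 = 3 → write 1 carry 1
  0×2+1 = 1 → write 1
  1×2 = 2 → write 0 carry 1
  1×2+1 = 3 → write 1 carry 1
  1×2+1 = 3 → write 1 carry 1
  1×2+1 = 3 → write 1 carry 1
  0×2+1 = 1 → write 1
  1×2 = 2 → write 0 carry 1
  0×2+1 = 1 → write 1
  1×2 = 2 → write 0 carry 1
  1×2+1 = 3 → write 1 carry 1
  1×2+1 = 3 → write 1 carry 1
  1×2+1 = 3 → write 1 carry 1
  1×2+1 = 3 → write 1 carry 1
  remaining carry: 1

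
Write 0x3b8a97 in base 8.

0o16705227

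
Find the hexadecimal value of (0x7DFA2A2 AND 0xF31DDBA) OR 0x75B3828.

0x75BB8AA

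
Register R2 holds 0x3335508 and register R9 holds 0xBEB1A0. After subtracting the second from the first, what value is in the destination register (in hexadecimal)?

0x274A368

Subtract column by column in base 16:
  8-0 → 8
  0-A → 6 (borrow)
  5-1-1 → 3
  5-B → A (borrow)
  3-E-1 → 4 (borrow)
  3-B-1 → 7 (borrow)
  3-0-1 → 2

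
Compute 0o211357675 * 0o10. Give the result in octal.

0o2113576750

Multiply each base-8 digit by 8, carrying:
  5×8 = 40 → write 0 carry 5
  7×8+5 = 61 → write 5 carry 7
  6×8+7 = 55 → write 7 carry 6
  7×8+6 = 62 → write 6 carry 7
  5×8+7 = 47 → write 7 carry 5
  3×8+5 = 29 → write 5 carry 3
  1×8+3 = 11 → write 3 carry 1
  1×8+1 = 9 → write 1 carry 1
  2×8+1 = 17 → write 1 carry 2
  remaining carry: 2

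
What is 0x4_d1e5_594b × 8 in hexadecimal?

0x268f2aca58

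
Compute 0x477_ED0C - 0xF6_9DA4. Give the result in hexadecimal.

0x3814F68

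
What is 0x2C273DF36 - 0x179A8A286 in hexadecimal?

Subtract column by column in base 16:
  6-6 → 0
  3-8 → B (borrow)
  F-2-1 → C
  D-A → 3
  3-8 → B (borrow)
  7-A-1 → C (borrow)
  2-9-1 → 8 (borrow)
  C-7-1 → 4
  2-1 → 1

0x148CB3CB0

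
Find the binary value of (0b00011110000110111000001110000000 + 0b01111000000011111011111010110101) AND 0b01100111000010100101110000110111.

0b110000010100100000000110101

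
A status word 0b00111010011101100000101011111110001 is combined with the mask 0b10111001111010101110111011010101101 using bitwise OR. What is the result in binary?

0b10111011111111101110111011111111101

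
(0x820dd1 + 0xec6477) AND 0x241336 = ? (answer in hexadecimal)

Add column by column in base 16, right to left:
  1+7 = 8
  d+7 = 4 carry 1
  d+4+1 = 2 carry 1
  0+6+1 = 7
  2+c = e
  8+e = 6 carry 1
  final carry 1
Sum = 0x16e7248; now AND with 0x241336:
  1&0=0, 6&2=2, e&4=4, 7&1=1, 2&3=2, 4&3=0, 8&6=0

0x241200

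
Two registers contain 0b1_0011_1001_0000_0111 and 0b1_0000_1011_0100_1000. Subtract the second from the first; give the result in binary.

Subtract column by column in base 2:
  1-0 → 1
  1-0 → 1
  1-0 → 1
  0-1 → 1 (borrow)
  0-0-1 → 1 (borrow)
  0-0-1 → 1 (borrow)
  0-1-1 → 0 (borrow)
  0-0-1 → 1 (borrow)
  1-1-1 → 1 (borrow)
  0-1-1 → 0 (borrow)
  0-0-1 → 1 (borrow)
  1-1-1 → 1 (borrow)
  1-0-1 → 0
  1-0 → 1
  0-0 → 0
  0-0 → 0
  1-1 → 0

0b10110110111111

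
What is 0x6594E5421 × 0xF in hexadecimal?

Multiply each base-16 digit by 15, carrying:
  1×15 = 15 → write F
  2×15 = 30 → write E carry 1
  4×15+1 = 61 → write D carry 3
  5×15+3 = 78 → write E carry 4
  E×15+4 = 214 → write 6 carry 13
  4×15+13 = 73 → write 9 carry 4
  9×15+4 = 139 → write B carry 8
  5×15+8 = 83 → write 3 carry 5
  6×15+5 = 95 → write F carry 5
  remaining carry: 5

0x5F3B96EDEF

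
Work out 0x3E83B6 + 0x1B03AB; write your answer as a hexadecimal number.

Add column by column in base 16, right to left:
  6+B = 1 carry 1
  B+A+1 = 6 carry 1
  3+3+1 = 7
  8+0 = 8
  E+B = 9 carry 1
  3+1+1 = 5

0x598761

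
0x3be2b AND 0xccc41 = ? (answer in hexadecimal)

0x08c01

AND each hex digit independently (no carries):
  3&c=0, b&c=8, e&c=c, 2&4=0, b&1=1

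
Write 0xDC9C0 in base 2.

Expand each hex digit to 4 bits: D=1101 C=1100 9=1001 C=1100 0=0000.

0b11011100100111000000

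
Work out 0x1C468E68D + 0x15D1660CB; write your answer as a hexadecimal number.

0x3217F4758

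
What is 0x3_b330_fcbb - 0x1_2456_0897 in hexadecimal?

0x28edaf424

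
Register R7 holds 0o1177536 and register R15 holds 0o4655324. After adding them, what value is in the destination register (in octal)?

0o6055062

Add column by column in base 8, right to left:
  6+4 = 2 carry 1
  3+2+1 = 6
  5+3 = 0 carry 1
  7+5+1 = 5 carry 1
  7+5+1 = 5 carry 1
  1+6+1 = 0 carry 1
  1+4+1 = 6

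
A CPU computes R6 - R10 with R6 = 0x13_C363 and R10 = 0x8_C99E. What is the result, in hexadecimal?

0xAF9C5

Subtract column by column in base 16:
  3-E → 5 (borrow)
  6-9-1 → C (borrow)
  3-9-1 → 9 (borrow)
  C-C-1 → F (borrow)
  3-8-1 → A (borrow)
  1-0-1 → 0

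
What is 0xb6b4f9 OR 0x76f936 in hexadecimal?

OR each hex digit independently (no carries):
  b|7=f, 6|6=6, b|f=f, 4|9=d, f|3=f, 9|6=f

0xf6fdff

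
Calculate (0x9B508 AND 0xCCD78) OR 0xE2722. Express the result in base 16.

0xEA72A

0x9B508 AND 0xCCD78 = 0x88508.
Then OR with 0xE2722.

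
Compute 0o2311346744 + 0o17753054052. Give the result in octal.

0o22264423016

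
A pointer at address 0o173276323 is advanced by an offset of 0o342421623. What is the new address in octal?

0o535720146

Add column by column in base 8, right to left:
  3+3 = 6
  2+2 = 4
  3+6 = 1 carry 1
  6+1+1 = 0 carry 1
  7+2+1 = 2 carry 1
  2+4+1 = 7
  3+2 = 5
  7+4 = 3 carry 1
  1+3+1 = 5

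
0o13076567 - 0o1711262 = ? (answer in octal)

Subtract column by column in base 8:
  7-2 → 5
  6-6 → 0
  5-2 → 3
  6-1 → 5
  7-1 → 6
  0-7 → 1 (borrow)
  3-1-1 → 1
  1-0 → 1

0o11165305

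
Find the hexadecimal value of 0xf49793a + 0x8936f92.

0x17dce8cc

Add column by column in base 16, right to left:
  a+2 = c
  3+9 = c
  9+f = 8 carry 1
  7+6+1 = e
  9+3 = c
  4+9 = d
  f+8 = 7 carry 1
  final carry 1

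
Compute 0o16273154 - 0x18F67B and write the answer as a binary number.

0o16273154 = 0b1110010111011001101100 in binary.
0x18F67B = 0b110001111011001111011 in binary.
Subtract column by column in base 2:
  0-1 → 1 (borrow)
  0-1-1 → 0 (borrow)
  1-0-1 → 0
  1-1 → 0
  0-1 → 1 (borrow)
  1-1-1 → 1 (borrow)
  1-1-1 → 1 (borrow)
  0-0-1 → 1 (borrow)
  0-0-1 → 1 (borrow)
  1-1-1 → 1 (borrow)
  1-1-1 → 1 (borrow)
  0-0-1 → 1 (borrow)
  1-1-1 → 1 (borrow)
  1-1-1 → 1 (borrow)
  1-1-1 → 1 (borrow)
  0-1-1 → 0 (borrow)
  1-0-1 → 0
  0-0 → 0
  0-0 → 0
  1-1 → 0
  1-1 → 0
  1-0 → 1

0b1000000111111111110001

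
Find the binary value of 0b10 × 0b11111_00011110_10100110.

0b1111100011110101001100

Multiply each base-2 digit by 2, carrying:
  0×2 = 0 → write 0
  1×2 = 2 → write 0 carry 1
  1×2+1 = 3 → write 1 carry 1
  0×2+1 = 1 → write 1
  0×2 = 0 → write 0
  1×2 = 2 → write 0 carry 1
  0×2+1 = 1 → write 1
  1×2 = 2 → write 0 carry 1
  0×2+1 = 1 → write 1
  1×2 = 2 → write 0 carry 1
  1×2+1 = 3 → write 1 carry 1
  1×2+1 = 3 → write 1 carry 1
  1×2+1 = 3 → write 1 carry 1
  0×2+1 = 1 → write 1
  0×2 = 0 → write 0
  0×2 = 0 → write 0
  1×2 = 2 → write 0 carry 1
  1×2+1 = 3 → write 1 carry 1
  1×2+1 = 3 → write 1 carry 1
  1×2+1 = 3 → write 1 carry 1
  1×2+1 = 3 → write 1 carry 1
  remaining carry: 1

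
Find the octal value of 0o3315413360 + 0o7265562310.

0o12603175670

Add column by column in base 8, right to left:
  0+0 = 0
  6+1 = 7
  3+3 = 6
  3+2 = 5
  1+6 = 7
  4+5 = 1 carry 1
  5+5+1 = 3 carry 1
  1+6+1 = 0 carry 1
  3+2+1 = 6
  3+7 = 2 carry 1
  final carry 1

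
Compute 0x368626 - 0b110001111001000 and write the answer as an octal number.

0o15421136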